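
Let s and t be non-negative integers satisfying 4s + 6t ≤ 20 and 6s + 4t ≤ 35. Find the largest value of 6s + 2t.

30

(s,t)=(5,0): 4·5+6·0=20≤20, 6·5+4·0=30≤35, objective 30.
(s,t)=(4,0): 4·4+6·0=16≤20, 6·4+4·0=24≤35, objective 24.
The best lattice point is (5,0), giving 30.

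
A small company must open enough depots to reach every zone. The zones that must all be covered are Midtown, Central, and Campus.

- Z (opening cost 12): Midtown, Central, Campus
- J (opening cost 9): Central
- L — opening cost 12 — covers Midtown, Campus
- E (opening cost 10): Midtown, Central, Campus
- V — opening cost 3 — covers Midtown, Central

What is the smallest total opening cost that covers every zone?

The greedy cost-per-new-zone heuristic would pick V and E for 13, but a cheaper cover exists.
E alone covers Midtown, Central, Campus — every zone.
Total opening cost: 10.
No cover costs less than 10.

10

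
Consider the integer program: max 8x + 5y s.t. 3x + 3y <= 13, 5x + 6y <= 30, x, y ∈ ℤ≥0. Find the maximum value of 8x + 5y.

The continuous relaxation peaks at (4.33, 0) with value 34.67; rounding to a feasible lattice point costs some objective.
(x,y)=(4,0): 3·4+3·0=12≤13, 5·4+6·0=20≤30, objective 32.
(x,y)=(3,1): 3·3+3·1=12≤13, 5·3+6·1=21≤30, objective 29.
(x,y)=(3,0): 3·3+3·0=9≤13, 5·3+6·0=15≤30, objective 24.
The best lattice point is (4,0), giving 32.

32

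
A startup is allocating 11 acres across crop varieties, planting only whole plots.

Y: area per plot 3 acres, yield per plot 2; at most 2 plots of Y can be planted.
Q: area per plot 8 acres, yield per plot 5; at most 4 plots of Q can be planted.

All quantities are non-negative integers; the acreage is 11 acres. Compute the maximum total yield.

1×Q: area 8 ≤ 11, yield 1·5 = 5.
1×Y and 1×Q: area 11 ≤ 11, yield 1·2 + 1·5 = 7.
Best is 7.

7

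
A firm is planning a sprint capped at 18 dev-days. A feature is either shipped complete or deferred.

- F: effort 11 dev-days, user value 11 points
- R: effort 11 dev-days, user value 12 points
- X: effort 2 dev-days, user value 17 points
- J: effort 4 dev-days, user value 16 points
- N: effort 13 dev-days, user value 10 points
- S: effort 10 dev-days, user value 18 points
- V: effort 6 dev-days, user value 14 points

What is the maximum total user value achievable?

Treat it as a binary knapsack problem.
Allowing fractional choices, the relaxed optimum would be about 57.8, but features are indivisible.
X + J + V: effort 2 + 4 + 6 = 12 ≤ 18, user value 17 + 16 + 14 = 47.
X + J + S: effort 2 + 4 + 10 = 16 ≤ 18, user value 17 + 16 + 18 = 51.
X + S + V: effort 2 + 10 + 6 = 18 ≤ 18, user value 17 + 18 + 14 = 49.
Best is X, J, and S with total user value 51.

51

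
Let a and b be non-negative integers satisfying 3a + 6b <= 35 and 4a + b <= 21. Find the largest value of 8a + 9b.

60

Relaxing integrality, the LP optimum is 67.67 at (a,b) = (4.33, 3.67), which is not an integer point.
(a,b)=(3,4): 3·3+6·4=33≤35, 4·3+1·4=16≤21, objective 60.
(a,b)=(4,3): 3·4+6·3=30≤35, 4·4+1·3=19≤21, objective 59.
(a,b)=(2,4): 3·2+6·4=30≤35, 4·2+1·4=12≤21, objective 52.
(a,b)=(3,3): 3·3+6·3=27≤35, 4·3+1·3=15≤21, objective 51.
Maximum is 60 at (a,b)=(3,4).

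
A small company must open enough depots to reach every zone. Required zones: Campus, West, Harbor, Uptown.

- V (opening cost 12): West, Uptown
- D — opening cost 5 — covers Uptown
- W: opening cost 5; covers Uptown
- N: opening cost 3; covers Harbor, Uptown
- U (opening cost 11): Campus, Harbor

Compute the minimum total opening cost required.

Choose V and U: together they cover Campus, West, Harbor, Uptown — every zone.
Total opening cost: 12 + 11 = 23.

23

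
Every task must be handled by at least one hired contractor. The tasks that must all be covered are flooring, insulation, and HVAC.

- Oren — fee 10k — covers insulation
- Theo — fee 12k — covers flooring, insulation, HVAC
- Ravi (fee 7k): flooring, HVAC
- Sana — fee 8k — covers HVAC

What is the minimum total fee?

12

Theo alone covers flooring, insulation, HVAC — every task.
Total fee: 12.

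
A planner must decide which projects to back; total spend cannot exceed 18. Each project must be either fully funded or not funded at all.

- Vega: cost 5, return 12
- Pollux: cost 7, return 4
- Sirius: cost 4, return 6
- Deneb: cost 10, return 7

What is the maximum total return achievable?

22

Vega + Sirius: cost 5 + 4 = 9 ≤ 18, return 12 + 6 = 18.
Vega + Pollux + Sirius: cost 5 + 7 + 4 = 16 ≤ 18, return 12 + 4 + 6 = 22.
Vega + Deneb: cost 5 + 10 = 15 ≤ 18, return 12 + 7 = 19.
Best is Vega, Pollux, and Sirius with total return 22.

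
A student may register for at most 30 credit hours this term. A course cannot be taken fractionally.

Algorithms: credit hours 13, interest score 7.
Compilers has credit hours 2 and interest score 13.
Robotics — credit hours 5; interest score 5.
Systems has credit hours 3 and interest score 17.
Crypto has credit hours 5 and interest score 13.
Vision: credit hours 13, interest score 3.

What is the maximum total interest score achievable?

55

Allowing fractional choices, the relaxed optimum would be about 55.5, but courses are indivisible.
Algorithms + Compilers + Robotics + Systems + Crypto: credit hours 13 + 2 + 5 + 3 + 5 = 28 ≤ 30, interest score 7 + 13 + 5 + 17 + 13 = 55.
Algorithms + Compilers + Systems + Crypto: credit hours 13 + 2 + 3 + 5 = 23 ≤ 30, interest score 7 + 13 + 17 + 13 = 50.
Compilers + Robotics + Systems + Crypto + Vision: credit hours 2 + 5 + 3 + 5 + 13 = 28 ≤ 30, interest score 13 + 5 + 17 + 13 + 3 = 51.
Best is Algorithms, Compilers, Robotics, Systems, and Crypto with total interest score 55.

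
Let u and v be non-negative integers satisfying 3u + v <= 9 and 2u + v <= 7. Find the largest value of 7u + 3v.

23

(u,v)=(2,3) is feasible, giving 23.
(u,v)=(2,2) is feasible, giving 20.
(u,v)=(1,4) is feasible, giving 19.
The best lattice point is (2,3), giving 23.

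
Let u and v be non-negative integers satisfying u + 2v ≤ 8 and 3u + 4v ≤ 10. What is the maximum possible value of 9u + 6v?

27

(u,v)=(3,0) is feasible, giving 27.
(u,v)=(2,1) is feasible, giving 24.
(u,v)=(2,0) is feasible, giving 18.
The best lattice point is (3,0), giving 27.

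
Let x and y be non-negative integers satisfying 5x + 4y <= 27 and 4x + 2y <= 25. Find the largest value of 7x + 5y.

Relaxing integrality, the LP optimum is 37.80 at (x,y) = (5.4, 0), which is not an integer point.
(x,y)=(3,3): 5·3+4·3=27≤27, 4·3+2·3=18≤25, objective 36.
(x,y)=(5,0): 5·5+4·0=25≤27, 4·5+2·0=20≤25, objective 35.
The best lattice point is (3,3), giving 36.

36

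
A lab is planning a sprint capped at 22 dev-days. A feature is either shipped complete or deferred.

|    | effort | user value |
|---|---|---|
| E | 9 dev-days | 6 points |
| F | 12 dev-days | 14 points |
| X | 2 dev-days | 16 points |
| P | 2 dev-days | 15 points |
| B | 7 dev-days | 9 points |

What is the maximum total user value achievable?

This is an integer program with binary decision variables.
Allowing fractional choices, the relaxed optimum would be about 52.8, but features are indivisible.
E + X + P + B: effort 9 + 2 + 2 + 7 = 20 ≤ 22, user value 6 + 16 + 15 + 9 = 46.
X + P + B: effort 2 + 2 + 7 = 11 ≤ 22, user value 16 + 15 + 9 = 40.
F + X + P: effort 12 + 2 + 2 = 16 ≤ 22, user value 14 + 16 + 15 = 45.
Best is E, X, P, and B with total user value 46.

46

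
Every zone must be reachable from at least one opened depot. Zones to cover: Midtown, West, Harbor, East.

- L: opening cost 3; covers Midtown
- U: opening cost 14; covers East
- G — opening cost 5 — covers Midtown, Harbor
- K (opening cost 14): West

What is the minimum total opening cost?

This is a weighted set-cover instance.
Choose U, G, and K: together they cover Midtown, West, Harbor, East — every zone.
Total opening cost: 14 + 5 + 14 = 33.

33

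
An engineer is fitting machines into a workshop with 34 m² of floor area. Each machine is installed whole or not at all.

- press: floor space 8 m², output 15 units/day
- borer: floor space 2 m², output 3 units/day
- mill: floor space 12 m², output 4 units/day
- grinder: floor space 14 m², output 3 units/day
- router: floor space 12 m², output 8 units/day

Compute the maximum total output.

press + borer + mill + router: floor space 8 + 2 + 12 + 12 = 34 ≤ 34, output 15 + 3 + 4 + 8 = 30.
press + mill + router: floor space 8 + 12 + 12 = 32 ≤ 34, output 15 + 4 + 8 = 27.
Best is press, borer, mill, and router with total output 30.

30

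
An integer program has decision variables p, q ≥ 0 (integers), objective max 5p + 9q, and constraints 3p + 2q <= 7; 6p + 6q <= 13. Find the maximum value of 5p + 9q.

18

The continuous relaxation peaks at (0, 2.17) with value 19.50; rounding to a feasible lattice point costs some objective.
(p,q)=(0,2): 3·0+2·2=4≤7, 6·0+6·2=12≤13, objective 18.
(p,q)=(1,1): 3·1+2·1=5≤7, 6·1+6·1=12≤13, objective 14.
Maximum is 18 at (p,q)=(0,2).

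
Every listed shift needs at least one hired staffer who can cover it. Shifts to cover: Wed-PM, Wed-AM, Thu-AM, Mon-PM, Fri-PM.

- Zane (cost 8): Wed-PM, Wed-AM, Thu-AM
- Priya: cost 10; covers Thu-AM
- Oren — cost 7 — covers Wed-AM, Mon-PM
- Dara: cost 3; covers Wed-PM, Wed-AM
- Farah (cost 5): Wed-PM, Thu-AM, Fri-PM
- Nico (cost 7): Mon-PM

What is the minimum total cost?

12

The greedy cost-per-new-shift heuristic would pick Dara, Farah, and Oren for 15, but a cheaper cover exists.
Choose Oren and Farah: together they cover Wed-PM, Wed-AM, Thu-AM, Mon-PM, Fri-PM — every shift.
Total cost: 7 + 5 = 12.
No cover costs less than 12.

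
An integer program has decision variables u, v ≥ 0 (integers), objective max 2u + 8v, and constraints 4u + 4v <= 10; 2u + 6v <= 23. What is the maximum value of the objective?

(u,v)=(0,2) is feasible, giving 16.
(u,v)=(1,1) is feasible, giving 10.
(u,v)=(0,1) is feasible, giving 8.
The best lattice point is (0,2), giving 16.

16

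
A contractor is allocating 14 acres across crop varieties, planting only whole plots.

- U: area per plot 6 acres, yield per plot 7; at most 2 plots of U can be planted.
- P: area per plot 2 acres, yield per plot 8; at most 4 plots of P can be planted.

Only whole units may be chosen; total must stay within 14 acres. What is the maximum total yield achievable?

4×P: area 8 ≤ 14, yield 4·8 = 32.
1×U and 4×P: area 14 ≤ 14, yield 1·7 + 4·8 = 39.
Best is 39.

39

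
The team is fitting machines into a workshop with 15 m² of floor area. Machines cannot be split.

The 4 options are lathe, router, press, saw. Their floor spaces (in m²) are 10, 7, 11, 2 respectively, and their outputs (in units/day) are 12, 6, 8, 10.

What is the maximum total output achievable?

22

Take lathe and saw: floor space 10 + 2 = 12 ≤ 15, output 12 + 10 = 22.
No other feasible combination does better.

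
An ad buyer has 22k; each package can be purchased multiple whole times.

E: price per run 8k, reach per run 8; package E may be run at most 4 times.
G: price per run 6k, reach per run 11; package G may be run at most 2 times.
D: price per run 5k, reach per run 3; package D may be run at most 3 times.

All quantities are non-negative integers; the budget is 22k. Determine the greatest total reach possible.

This is a bounded integer knapsack.
Take 1×E and 2×G: price 20 ≤ 22, reach 1·8 + 2·11 = 30.
G has the best ratio (11/6) and is taken to its limit of 2; remaining capacity is filled optimally with the others.

30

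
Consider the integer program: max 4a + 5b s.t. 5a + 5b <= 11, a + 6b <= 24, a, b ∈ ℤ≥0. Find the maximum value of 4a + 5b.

The continuous relaxation peaks at (0, 2.2) with value 11.00; rounding to a feasible lattice point costs some objective.
(a,b)=(0,2): 5·0+5·2=10≤11, 1·0+6·2=12≤24, objective 10.
(a,b)=(1,1): 5·1+5·1=10≤11, 1·1+6·1=7≤24, objective 9.
(a,b)=(0,1): 5·0+5·1=5≤11, 1·0+6·1=6≤24, objective 5.
The best lattice point is (0,2), giving 10.

10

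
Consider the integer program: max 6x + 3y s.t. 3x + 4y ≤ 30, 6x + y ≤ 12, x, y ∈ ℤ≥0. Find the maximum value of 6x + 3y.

24

(x,y)=(1,6): 3·1+4·6=27≤30, 6·1+1·6=12≤12, objective 24.
(x,y)=(0,7): 3·0+4·7=28≤30, 6·0+1·7=7≤12, objective 21.
No feasible integer point exceeds 24.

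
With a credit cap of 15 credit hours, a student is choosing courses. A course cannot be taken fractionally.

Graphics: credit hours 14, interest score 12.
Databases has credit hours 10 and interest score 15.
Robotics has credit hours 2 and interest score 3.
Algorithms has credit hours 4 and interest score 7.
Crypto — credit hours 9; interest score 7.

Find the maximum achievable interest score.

22

Databases + Robotics: credit hours 10 + 2 = 12 ≤ 15, interest score 15 + 3 = 18.
Databases + Algorithms: credit hours 10 + 4 = 14 ≤ 15, interest score 15 + 7 = 22.
Robotics + Algorithms + Crypto: credit hours 2 + 4 + 9 = 15 ≤ 15, interest score 3 + 7 + 7 = 17.
Best is Databases and Algorithms with total interest score 22.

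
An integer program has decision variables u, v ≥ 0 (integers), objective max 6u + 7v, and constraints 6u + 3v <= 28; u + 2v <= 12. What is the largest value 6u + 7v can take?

(u,v)=(2,5): 6·2+3·5=27≤28, 1·2+2·5=12≤12, objective 47.
(u,v)=(1,5): 6·1+3·5=21≤28, 1·1+2·5=11≤12, objective 41.
(u,v)=(2,4): 6·2+3·4=24≤28, 1·2+2·4=10≤12, objective 40.
The best lattice point is (2,5), giving 47.

47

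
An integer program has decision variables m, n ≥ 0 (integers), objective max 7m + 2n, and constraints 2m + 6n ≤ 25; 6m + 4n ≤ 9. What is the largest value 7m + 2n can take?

7

Relaxing integrality, the LP optimum is 10.50 at (m,n) = (1.5, 0), which is not an integer point.
(m,n)=(1,0): 2·1+6·0=2≤25, 6·1+4·0=6≤9, objective 7.
(m,n)=(0,1): 2·0+6·1=6≤25, 6·0+4·1=4≤9, objective 2.
(m,n)=(0,0): 2·0+6·0=0≤25, 6·0+4·0=0≤9, objective 0.
No feasible integer point exceeds 7.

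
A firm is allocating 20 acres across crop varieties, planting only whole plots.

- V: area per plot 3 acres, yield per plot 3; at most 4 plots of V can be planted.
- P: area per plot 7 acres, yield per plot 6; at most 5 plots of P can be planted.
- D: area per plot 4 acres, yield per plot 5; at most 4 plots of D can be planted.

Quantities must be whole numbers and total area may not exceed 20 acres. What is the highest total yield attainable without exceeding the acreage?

23

This is a bounded integer knapsack.
1×V and 4×D: area 19 ≤ 20, yield 1·3 + 4·5 = 23.
4×V and 2×D: area 20 ≤ 20, yield 4·3 + 2·5 = 22.
Best is 23.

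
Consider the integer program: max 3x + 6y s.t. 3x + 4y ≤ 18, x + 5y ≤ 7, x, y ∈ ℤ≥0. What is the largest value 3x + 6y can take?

18

(x,y)=(6,0): 3·6+4·0=18≤18, 1·6+5·0=6≤7, objective 18.
(x,y)=(5,0): 3·5+4·0=15≤18, 1·5+5·0=5≤7, objective 15.
The best lattice point is (6,0), giving 18.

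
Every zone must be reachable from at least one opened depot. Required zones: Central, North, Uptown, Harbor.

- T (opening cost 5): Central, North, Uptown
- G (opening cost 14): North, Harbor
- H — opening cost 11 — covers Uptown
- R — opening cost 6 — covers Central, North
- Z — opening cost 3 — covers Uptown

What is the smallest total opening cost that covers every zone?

19

This is a weighted set-cover instance.
Choose T and G: together they cover Central, North, Uptown, Harbor — every zone.
Total opening cost: 5 + 14 = 19.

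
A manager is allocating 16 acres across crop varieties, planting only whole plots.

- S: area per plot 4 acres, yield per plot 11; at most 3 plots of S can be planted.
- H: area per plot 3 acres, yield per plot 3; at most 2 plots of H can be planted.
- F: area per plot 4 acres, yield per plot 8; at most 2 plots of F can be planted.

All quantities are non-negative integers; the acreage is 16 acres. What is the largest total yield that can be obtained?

41

This is a bounded integer knapsack.
S has the best ratio (11/4); taking only S gives at most 3×11 = 33 (stopped by the supply cap of 3).
Mixing does better — 3×S and 1×F: area 16 ≤ 16, yield 3·11 + 1·8 = 41.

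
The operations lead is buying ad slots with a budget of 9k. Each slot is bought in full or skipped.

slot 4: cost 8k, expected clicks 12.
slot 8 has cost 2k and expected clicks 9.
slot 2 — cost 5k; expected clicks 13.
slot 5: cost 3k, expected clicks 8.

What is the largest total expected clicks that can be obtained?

Take slot 8 and slot 2: cost 2 + 5 = 7 ≤ 9, expected clicks 9 + 13 = 22.
No other feasible combination does better.

22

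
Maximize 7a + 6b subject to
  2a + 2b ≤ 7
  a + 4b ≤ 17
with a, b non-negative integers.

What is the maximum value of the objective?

21

The continuous relaxation peaks at (3.5, 0) with value 24.50; rounding to a feasible lattice point costs some objective.
(a,b)=(3,0) is feasible, giving 21.
(a,b)=(2,1) is feasible, giving 20.
(a,b)=(2,0) is feasible, giving 14.
Maximum is 21 at (a,b)=(3,0).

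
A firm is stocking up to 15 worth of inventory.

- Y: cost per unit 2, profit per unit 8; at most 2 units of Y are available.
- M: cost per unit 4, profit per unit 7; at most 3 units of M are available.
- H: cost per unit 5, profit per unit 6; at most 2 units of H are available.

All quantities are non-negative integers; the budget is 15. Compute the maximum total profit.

Take 2×Y and 2×M: cost 12 ≤ 15, profit 2·8 + 2·7 = 30.
Y has the best ratio (8/2) and is taken to its limit of 2; remaining capacity is filled optimally with the others.

30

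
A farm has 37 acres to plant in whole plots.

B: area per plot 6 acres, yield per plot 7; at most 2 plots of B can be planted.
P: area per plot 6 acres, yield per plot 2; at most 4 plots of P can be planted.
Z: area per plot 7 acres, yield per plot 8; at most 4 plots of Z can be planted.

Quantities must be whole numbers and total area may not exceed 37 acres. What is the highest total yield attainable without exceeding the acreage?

39

Take 1×B and 4×Z: area 34 ≤ 37, yield 1·7 + 4·8 = 39.
No other integer combination yields more.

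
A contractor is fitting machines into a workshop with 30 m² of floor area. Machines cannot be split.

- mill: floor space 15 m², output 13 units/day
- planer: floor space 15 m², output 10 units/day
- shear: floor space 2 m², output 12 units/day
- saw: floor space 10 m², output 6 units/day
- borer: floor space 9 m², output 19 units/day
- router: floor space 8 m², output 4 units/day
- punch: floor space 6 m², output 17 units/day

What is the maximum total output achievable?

54

Allowing fractional choices, the relaxed optimum would be about 59.3, but machines are indivisible.
shear + saw + borer + punch: floor space 2 + 10 + 9 + 6 = 27 ≤ 30, output 12 + 6 + 19 + 17 = 54.
shear + borer + router + punch: floor space 2 + 9 + 8 + 6 = 25 ≤ 30, output 12 + 19 + 4 + 17 = 52.
Best is shear, saw, borer, and punch with total output 54.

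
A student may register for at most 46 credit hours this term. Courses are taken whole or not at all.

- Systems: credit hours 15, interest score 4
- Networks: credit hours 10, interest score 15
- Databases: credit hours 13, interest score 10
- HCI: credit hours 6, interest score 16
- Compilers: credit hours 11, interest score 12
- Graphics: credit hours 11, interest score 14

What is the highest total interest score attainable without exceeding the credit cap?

57

Networks + HCI + Compilers + Graphics: credit hours 10 + 6 + 11 + 11 = 38 ≤ 46, interest score 15 + 16 + 12 + 14 = 57.
Networks + Databases + HCI + Compilers: credit hours 10 + 13 + 6 + 11 = 40 ≤ 46, interest score 15 + 10 + 16 + 12 = 53.
Networks + Databases + HCI + Graphics: credit hours 10 + 13 + 6 + 11 = 40 ≤ 46, interest score 15 + 10 + 16 + 14 = 55.
Best is Networks, HCI, Compilers, and Graphics with total interest score 57.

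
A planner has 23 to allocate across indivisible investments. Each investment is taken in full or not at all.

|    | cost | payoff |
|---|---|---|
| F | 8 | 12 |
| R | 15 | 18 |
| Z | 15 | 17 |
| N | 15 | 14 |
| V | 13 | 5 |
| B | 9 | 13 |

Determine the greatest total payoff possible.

30

This is an integer program with binary decision variables.
F + Z: cost 8 + 15 = 23 ≤ 23, payoff 12 + 17 = 29.
F + N: cost 8 + 15 = 23 ≤ 23, payoff 12 + 14 = 26.
F + R: cost 8 + 15 = 23 ≤ 23, payoff 12 + 18 = 30.
Best is F and R with total payoff 30.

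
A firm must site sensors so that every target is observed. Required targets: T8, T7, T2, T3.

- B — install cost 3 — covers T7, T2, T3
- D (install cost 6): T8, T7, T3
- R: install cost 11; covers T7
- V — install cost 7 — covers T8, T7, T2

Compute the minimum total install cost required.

Choose B and D: together they cover T8, T7, T2, T3 — every target.
Total install cost: 3 + 6 = 9.
No cover costs less than 9.

9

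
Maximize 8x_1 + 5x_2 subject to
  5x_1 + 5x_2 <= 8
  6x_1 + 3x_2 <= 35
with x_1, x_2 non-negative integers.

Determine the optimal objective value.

8

Relaxing integrality, the LP optimum is 12.80 at (x_1,x_2) = (1.6, 0), which is not an integer point.
(x_1,x_2)=(1,0): 5·1+5·0=5≤8, 6·1+3·0=6≤35, objective 8.
(x_1,x_2)=(0,1): 5·0+5·1=5≤8, 6·0+3·1=3≤35, objective 5.
(x_1,x_2)=(0,0): 5·0+5·0=0≤8, 6·0+3·0=0≤35, objective 0.
Maximum is 8 at (x_1,x_2)=(1,0).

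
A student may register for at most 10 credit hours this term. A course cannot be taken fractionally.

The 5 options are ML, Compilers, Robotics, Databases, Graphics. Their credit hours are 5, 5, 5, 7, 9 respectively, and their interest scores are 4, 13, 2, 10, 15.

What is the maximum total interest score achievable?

17

This is a 0-1 knapsack instance.
ML + Compilers: credit hours 5 + 5 = 10 ≤ 10, interest score 4 + 13 = 17.
Graphics: credit hours 9 ≤ 10, interest score 15.
Best is ML and Compilers with total interest score 17.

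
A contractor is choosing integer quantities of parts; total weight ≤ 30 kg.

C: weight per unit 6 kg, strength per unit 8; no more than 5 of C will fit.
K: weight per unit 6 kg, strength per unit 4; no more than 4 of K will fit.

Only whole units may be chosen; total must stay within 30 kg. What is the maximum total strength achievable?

5×C: weight 30 ≤ 30, strength 5·8 = 40.
4×C and 1×K: weight 30 ≤ 30, strength 4·8 + 1·4 = 36.
Best is 40.

40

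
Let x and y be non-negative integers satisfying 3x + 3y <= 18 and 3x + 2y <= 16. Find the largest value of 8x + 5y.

42

Relaxing integrality, the LP optimum is 42.67 at (x,y) = (5.33, 0), which is not an integer point.
(x,y)=(4,2) is feasible, giving 42.
(x,y)=(5,0) is feasible, giving 40.
(x,y)=(3,3) is feasible, giving 39.
(x,y)=(4,1) is feasible, giving 37.
Maximum is 42 at (x,y)=(4,2).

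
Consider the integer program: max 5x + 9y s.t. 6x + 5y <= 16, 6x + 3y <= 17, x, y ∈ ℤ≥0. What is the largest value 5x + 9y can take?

The continuous relaxation peaks at (0, 3.2) with value 28.80; rounding to a feasible lattice point costs some objective.
(x,y)=(0,3): 6·0+5·3=15≤16, 6·0+3·3=9≤17, objective 27.
(x,y)=(1,2): 6·1+5·2=16≤16, 6·1+3·2=12≤17, objective 23.
The best lattice point is (0,3), giving 27.

27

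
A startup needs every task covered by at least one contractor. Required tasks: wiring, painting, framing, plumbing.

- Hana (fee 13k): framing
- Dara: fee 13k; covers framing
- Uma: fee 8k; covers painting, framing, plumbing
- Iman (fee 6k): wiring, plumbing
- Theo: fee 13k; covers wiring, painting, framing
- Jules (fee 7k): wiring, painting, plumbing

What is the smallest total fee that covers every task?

This is an integer covering problem.
Choose Uma and Iman: together they cover wiring, painting, framing, plumbing — every task.
Total fee: 8 + 6 = 14.

14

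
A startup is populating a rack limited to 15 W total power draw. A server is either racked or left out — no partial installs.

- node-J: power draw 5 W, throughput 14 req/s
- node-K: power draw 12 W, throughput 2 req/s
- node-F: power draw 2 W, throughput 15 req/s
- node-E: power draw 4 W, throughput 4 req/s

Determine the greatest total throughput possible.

33

Allowing fractional choices, the relaxed optimum would be about 33.7, but servers are indivisible.
node-J + node-F: power draw 5 + 2 = 7 ≤ 15, throughput 14 + 15 = 29.
node-J + node-F + node-E: power draw 5 + 2 + 4 = 11 ≤ 15, throughput 14 + 15 + 4 = 33.
Best is node-J, node-F, and node-E with total throughput 33.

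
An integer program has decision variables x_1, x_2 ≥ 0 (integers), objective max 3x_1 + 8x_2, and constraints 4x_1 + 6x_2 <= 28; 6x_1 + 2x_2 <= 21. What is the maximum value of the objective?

(x_1,x_2)=(1,4) is feasible, giving 35.
(x_1,x_2)=(0,4) is feasible, giving 32.
(x_1,x_2)=(2,3) is feasible, giving 30.
The best lattice point is (1,4), giving 35.

35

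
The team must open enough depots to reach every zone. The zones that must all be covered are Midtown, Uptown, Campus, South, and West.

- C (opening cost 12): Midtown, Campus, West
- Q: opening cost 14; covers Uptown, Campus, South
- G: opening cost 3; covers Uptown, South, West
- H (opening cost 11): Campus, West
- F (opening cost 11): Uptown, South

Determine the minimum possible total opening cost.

Choose C and G: together they cover Midtown, Uptown, Campus, South, West — every zone.
Total opening cost: 12 + 3 = 15.
No cover costs less than 15.

15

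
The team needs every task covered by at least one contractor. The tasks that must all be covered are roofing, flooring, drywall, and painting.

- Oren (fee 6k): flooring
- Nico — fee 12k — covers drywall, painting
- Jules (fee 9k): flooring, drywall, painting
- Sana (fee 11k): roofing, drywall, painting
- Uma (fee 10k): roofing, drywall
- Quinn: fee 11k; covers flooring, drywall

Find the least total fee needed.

17

The greedy cost-per-new-task heuristic would pick Jules and Uma for 19, but a cheaper cover exists.
Choose Oren and Sana: together they cover roofing, flooring, drywall, painting — every task.
Total fee: 6 + 11 = 17.
No cover costs less than 17.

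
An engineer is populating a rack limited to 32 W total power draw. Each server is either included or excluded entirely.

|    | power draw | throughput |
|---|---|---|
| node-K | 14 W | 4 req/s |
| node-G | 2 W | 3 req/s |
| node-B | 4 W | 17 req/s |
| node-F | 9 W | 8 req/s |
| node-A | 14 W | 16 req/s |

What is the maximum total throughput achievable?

44

Take node-G, node-B, node-F, and node-A: power draw 2 + 4 + 9 + 14 = 29 ≤ 32, throughput 3 + 17 + 8 + 16 = 44.
No other feasible combination does better.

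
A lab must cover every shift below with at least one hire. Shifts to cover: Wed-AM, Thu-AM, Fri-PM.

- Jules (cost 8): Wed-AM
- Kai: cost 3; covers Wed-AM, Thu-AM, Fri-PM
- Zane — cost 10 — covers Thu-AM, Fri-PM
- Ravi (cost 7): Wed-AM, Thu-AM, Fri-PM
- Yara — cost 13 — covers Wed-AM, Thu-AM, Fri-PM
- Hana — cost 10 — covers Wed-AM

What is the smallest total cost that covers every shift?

This is an integer covering problem.
Kai alone covers Wed-AM, Thu-AM, Fri-PM — every shift.
Total cost: 3.
No cover costs less than 3.

3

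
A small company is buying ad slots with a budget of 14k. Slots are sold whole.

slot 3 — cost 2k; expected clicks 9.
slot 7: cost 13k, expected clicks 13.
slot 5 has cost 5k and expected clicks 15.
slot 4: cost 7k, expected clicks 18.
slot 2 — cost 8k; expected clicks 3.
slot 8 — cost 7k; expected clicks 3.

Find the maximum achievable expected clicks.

42

slot 3 + slot 5 + slot 4: cost 2 + 5 + 7 = 14 ≤ 14, expected clicks 9 + 15 + 18 = 42.
slot 3 + slot 4: cost 2 + 7 = 9 ≤ 14, expected clicks 9 + 18 = 27.
slot 5 + slot 4: cost 5 + 7 = 12 ≤ 14, expected clicks 15 + 18 = 33.
Best is slot 3, slot 5, and slot 4 with total expected clicks 42.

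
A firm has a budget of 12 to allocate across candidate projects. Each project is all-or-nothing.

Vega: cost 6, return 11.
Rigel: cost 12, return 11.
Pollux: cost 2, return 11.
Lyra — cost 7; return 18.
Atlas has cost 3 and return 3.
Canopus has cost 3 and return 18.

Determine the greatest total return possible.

47

Pollux + Lyra + Canopus: cost 2 + 7 + 3 = 12 ≤ 12, return 11 + 18 + 18 = 47.
Vega + Pollux + Canopus: cost 6 + 2 + 3 = 11 ≤ 12, return 11 + 11 + 18 = 40.
Best is Pollux, Lyra, and Canopus with total return 47.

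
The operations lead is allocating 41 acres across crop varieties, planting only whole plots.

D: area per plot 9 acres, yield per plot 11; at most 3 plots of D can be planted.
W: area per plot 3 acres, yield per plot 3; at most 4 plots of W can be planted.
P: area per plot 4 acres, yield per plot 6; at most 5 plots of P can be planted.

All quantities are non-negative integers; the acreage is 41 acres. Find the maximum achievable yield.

1×D, 4×W, and 5×P: area 41 ≤ 41, yield 1·11 + 4·3 + 5·6 = 53.
2×D, 1×W, and 5×P: area 41 ≤ 41, yield 2·11 + 1·3 + 5·6 = 55.
Best is 55.

55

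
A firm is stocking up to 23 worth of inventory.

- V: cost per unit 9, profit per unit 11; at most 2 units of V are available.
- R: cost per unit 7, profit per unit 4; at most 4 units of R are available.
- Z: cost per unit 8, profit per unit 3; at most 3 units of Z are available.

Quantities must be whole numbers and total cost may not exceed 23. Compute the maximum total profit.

This is a bounded integer knapsack.
V has the best ratio (11/9); taking only V gives at most 2×11 = 22 (stopped by the cost limit).
Optimal: 2×V: cost 18 ≤ 23, profit 2·11 = 22.

22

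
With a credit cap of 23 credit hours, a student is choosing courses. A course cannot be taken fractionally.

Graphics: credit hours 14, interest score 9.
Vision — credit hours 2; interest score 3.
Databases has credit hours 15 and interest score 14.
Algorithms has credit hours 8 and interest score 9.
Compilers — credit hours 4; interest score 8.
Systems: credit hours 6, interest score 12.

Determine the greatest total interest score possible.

32

Allowing fractional choices, the relaxed optimum would be about 34.8, but courses are indivisible.
Vision + Algorithms + Compilers + Systems: credit hours 2 + 8 + 4 + 6 = 20 ≤ 23, interest score 3 + 9 + 8 + 12 = 32.
Algorithms + Compilers + Systems: credit hours 8 + 4 + 6 = 18 ≤ 23, interest score 9 + 8 + 12 = 29.
Best is Vision, Algorithms, Compilers, and Systems with total interest score 32.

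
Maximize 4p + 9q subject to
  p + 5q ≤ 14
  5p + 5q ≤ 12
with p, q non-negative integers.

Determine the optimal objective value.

18

(p,q)=(0,2): 1·0+5·2=10≤14, 5·0+5·2=10≤12, objective 18.
(p,q)=(1,1): 1·1+5·1=6≤14, 5·1+5·1=10≤12, objective 13.
(p,q)=(0,1): 1·0+5·1=5≤14, 5·0+5·1=5≤12, objective 9.
Maximum is 18 at (p,q)=(0,2).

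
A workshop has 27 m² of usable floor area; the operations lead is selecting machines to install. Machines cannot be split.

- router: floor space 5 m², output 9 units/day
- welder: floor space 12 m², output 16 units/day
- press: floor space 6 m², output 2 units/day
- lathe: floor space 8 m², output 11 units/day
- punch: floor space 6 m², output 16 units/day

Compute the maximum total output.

43

Allowing fractional choices, the relaxed optimum would be about 46.7, but machines are indivisible.
welder + lathe + punch: floor space 12 + 8 + 6 = 26 ≤ 27, output 16 + 11 + 16 = 43.
router + press + lathe + punch: floor space 5 + 6 + 8 + 6 = 25 ≤ 27, output 9 + 2 + 11 + 16 = 38.
router + welder + punch: floor space 5 + 12 + 6 = 23 ≤ 27, output 9 + 16 + 16 = 41.
Best is welder, lathe, and punch with total output 43.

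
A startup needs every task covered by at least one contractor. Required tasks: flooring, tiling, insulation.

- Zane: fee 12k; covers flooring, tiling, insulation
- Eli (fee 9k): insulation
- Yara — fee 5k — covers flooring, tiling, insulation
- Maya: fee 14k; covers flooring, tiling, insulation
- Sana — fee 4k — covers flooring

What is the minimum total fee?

5

Yara alone covers flooring, tiling, insulation — every task.
Total fee: 5.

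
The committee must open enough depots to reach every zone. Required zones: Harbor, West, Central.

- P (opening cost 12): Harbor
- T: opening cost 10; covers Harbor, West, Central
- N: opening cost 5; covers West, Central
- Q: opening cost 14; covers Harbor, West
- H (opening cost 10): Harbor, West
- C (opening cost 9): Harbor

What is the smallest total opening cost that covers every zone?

10

The greedy cost-per-new-zone heuristic would pick N and C for 14, but a cheaper cover exists.
T alone covers Harbor, West, Central — every zone.
Total opening cost: 10.
No cover costs less than 10.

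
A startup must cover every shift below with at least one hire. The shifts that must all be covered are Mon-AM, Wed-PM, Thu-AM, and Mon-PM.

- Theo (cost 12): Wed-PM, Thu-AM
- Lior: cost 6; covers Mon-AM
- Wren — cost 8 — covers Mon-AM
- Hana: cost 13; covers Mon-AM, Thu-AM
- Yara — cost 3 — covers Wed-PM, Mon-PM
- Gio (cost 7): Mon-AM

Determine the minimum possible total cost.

This is a weighted set-cover instance.
The greedy cost-per-new-shift heuristic would pick Yara, Lior, and Theo for 21, but a cheaper cover exists.
Choose Hana and Yara: together they cover Mon-AM, Wed-PM, Thu-AM, Mon-PM — every shift.
Total cost: 13 + 3 = 16.
No cover costs less than 16.

16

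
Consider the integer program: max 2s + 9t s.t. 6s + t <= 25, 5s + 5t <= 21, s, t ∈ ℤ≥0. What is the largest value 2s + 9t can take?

(s,t)=(0,4): 6·0+1·4=4≤25, 5·0+5·4=20≤21, objective 36.
(s,t)=(1,3): 6·1+1·3=9≤25, 5·1+5·3=20≤21, objective 29.
(s,t)=(0,3): 6·0+1·3=3≤25, 5·0+5·3=15≤21, objective 27.
The best lattice point is (0,4), giving 36.

36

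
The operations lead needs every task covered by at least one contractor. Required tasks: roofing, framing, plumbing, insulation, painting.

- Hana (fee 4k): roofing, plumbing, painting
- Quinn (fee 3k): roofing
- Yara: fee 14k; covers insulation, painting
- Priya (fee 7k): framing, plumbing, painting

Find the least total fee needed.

The greedy cost-per-new-task heuristic would pick Hana, Priya, and Yara for 25, but a cheaper cover exists.
Choose Quinn, Yara, and Priya: together they cover roofing, framing, plumbing, insulation, painting — every task.
Total fee: 3 + 14 + 7 = 24.
No cover costs less than 24.

24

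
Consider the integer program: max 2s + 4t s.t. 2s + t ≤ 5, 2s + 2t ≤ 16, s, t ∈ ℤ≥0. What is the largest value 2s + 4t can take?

(s,t)=(0,5): 2·0+1·5=5≤5, 2·0+2·5=10≤16, objective 20.
(s,t)=(0,4): 2·0+1·4=4≤5, 2·0+2·4=8≤16, objective 16.
The best lattice point is (0,5), giving 20.

20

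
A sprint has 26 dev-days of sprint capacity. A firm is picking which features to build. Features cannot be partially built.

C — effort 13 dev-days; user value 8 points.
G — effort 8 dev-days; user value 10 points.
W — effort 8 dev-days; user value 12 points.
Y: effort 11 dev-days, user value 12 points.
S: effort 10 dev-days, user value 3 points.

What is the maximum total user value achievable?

This is an integer program with binary decision variables.
Take G, W, and S: effort 8 + 8 + 10 = 26 ≤ 26, user value 10 + 12 + 3 = 25.
No other feasible combination does better.

25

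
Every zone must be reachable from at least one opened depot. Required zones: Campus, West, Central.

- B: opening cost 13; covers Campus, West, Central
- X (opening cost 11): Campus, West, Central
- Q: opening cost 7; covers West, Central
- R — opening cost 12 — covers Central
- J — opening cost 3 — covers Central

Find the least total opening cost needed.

11

X alone covers Campus, West, Central — every zone.
Total opening cost: 11.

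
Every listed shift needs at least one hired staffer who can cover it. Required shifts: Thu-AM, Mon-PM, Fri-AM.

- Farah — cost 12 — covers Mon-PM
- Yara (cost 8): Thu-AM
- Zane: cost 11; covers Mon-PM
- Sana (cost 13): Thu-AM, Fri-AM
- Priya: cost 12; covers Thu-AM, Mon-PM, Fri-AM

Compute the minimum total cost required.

12

This is an integer covering problem.
Priya alone covers Thu-AM, Mon-PM, Fri-AM — every shift.
Total cost: 12.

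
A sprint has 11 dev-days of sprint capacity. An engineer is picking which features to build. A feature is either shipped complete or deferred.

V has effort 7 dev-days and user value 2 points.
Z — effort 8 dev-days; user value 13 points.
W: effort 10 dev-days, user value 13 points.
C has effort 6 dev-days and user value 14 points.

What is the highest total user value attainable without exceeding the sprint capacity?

Allowing fractional choices, the relaxed optimum would be about 22.1, but features are indivisible.
Z: effort 8 ≤ 11, user value 13.
W: effort 10 ≤ 11, user value 13.
C: effort 6 ≤ 11, user value 14.
Best is C with total user value 14.

14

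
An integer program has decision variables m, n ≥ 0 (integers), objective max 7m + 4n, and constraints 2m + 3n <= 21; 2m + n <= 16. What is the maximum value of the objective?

Relaxing integrality, the LP optimum is 57.25 at (m,n) = (6.75, 2.5), which is not an integer point.
(m,n)=(7,2): 2·7+3·2=20≤21, 2·7+1·2=16≤16, objective 57.
(m,n)=(6,3): 2·6+3·3=21≤21, 2·6+1·3=15≤16, objective 54.
(m,n)=(7,1): 2·7+3·1=17≤21, 2·7+1·1=15≤16, objective 53.
Maximum is 57 at (m,n)=(7,2).

57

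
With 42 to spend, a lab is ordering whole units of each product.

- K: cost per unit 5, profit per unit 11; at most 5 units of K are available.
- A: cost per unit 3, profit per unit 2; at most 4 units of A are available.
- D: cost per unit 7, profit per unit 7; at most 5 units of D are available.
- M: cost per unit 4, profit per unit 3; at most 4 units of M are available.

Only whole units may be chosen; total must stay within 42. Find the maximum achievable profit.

71

K has the best ratio (11/5); taking only K gives at most 5×11 = 55 (stopped by the supply cap of 5).
Mixing does better — 5×K, 1×A, and 2×D: cost 42 ≤ 42, profit 5·11 + 1·2 + 2·7 = 71.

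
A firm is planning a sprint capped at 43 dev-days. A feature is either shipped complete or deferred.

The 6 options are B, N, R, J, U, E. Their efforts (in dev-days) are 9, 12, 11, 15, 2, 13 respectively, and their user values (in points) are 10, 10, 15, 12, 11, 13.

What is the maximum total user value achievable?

51

R + J + U + E: effort 11 + 15 + 2 + 13 = 41 ≤ 43, user value 15 + 12 + 11 + 13 = 51.
N + R + U + E: effort 12 + 11 + 2 + 13 = 38 ≤ 43, user value 10 + 15 + 11 + 13 = 49.
B + R + U + E: effort 9 + 11 + 2 + 13 = 35 ≤ 43, user value 10 + 15 + 11 + 13 = 49.
Best is R, J, U, and E with total user value 51.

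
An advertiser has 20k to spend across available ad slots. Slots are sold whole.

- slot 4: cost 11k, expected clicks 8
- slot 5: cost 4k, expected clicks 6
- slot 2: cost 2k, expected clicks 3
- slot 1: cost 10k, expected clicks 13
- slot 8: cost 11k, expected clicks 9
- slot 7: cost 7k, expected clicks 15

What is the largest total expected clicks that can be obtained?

Allowing fractional choices, the relaxed optimum would be about 33.1, but ad slots are indivisible.
slot 2 + slot 8 + slot 7: cost 2 + 11 + 7 = 20 ≤ 20, expected clicks 3 + 9 + 15 = 27.
slot 1 + slot 7: cost 10 + 7 = 17 ≤ 20, expected clicks 13 + 15 = 28.
slot 2 + slot 1 + slot 7: cost 2 + 10 + 7 = 19 ≤ 20, expected clicks 3 + 13 + 15 = 31.
Best is slot 2, slot 1, and slot 7 with total expected clicks 31.

31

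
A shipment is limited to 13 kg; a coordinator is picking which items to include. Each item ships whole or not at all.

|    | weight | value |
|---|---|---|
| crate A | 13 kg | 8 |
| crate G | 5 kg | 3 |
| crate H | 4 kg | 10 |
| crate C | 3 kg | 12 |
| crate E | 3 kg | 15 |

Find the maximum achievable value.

37

This is an integer program with binary decision variables.
Take crate H, crate C, and crate E: weight 4 + 3 + 3 = 10 ≤ 13, value 10 + 12 + 15 = 37.
No other feasible combination does better.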